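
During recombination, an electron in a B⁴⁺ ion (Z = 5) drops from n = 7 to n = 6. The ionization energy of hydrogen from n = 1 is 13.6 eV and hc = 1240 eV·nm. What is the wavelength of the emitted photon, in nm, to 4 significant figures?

For Z = 5 the level energies scale as Z², so the effective Rydberg energy is 13.6 × 25 = 340.0 eV.
ΔE = 340.0 × (1/6² − 1/7²) = 340.0 × 0.007370 = 2.506 eV.
λ = hc/ΔE = 1240 / 2.506 = 494.9 nm.

494.9 nm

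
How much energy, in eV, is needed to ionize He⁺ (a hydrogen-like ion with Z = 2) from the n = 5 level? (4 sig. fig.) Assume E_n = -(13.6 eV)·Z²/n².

E_n = −13.6 Z²/n² = −54.40/n² eV for Z = 2.
E_5 = −54.40/25 = −2.176 eV, so ionization (to E = 0) requires 2.176 eV.

2.176 eV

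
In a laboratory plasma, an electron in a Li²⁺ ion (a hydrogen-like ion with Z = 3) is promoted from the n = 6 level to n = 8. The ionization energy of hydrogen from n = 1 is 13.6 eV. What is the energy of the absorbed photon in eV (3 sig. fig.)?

The Bohr energies scale as Z², so for Z = 3: E_n = −122.4/n² eV.
E_8 = −122.4/64 = −1.913 eV and E_6 = −122.4/36 = −3.400 eV.
The photon energy is |E_8 − E_6| = 1.49 eV.

1.49 eV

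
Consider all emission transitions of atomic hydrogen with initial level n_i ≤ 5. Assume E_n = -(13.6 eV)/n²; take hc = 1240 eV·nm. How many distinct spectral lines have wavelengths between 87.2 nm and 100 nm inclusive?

Enumerate all n_i → n_f pairs with 1 ≤ n_f < n_i ≤ 5 and compute λ = 1240 / [13.6·1·(1/n_f² − 1/n_i²)].
Lines falling in [87.2, 100] nm: 5→1 (94.98 nm), 4→1 (97.25 nm).

2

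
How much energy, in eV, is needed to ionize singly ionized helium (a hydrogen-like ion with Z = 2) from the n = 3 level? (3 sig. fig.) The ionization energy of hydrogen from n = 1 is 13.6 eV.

E_n = −13.6 Z²/n² = −54.40/n² eV for Z = 2.
E_3 = −54.40/9 = −6.04 eV, so ionization (to E = 0) requires 6.04 eV.

6.04 eV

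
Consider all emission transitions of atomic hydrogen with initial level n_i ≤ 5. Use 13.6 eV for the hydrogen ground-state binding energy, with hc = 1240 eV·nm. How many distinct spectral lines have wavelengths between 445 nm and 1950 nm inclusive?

Enumerate all n_i → n_f pairs with 1 ≤ n_f < n_i ≤ 5 and compute λ = 1240 / [13.6·1·(1/n_f² − 1/n_i²)].
Lines falling in [445, 1950] nm: 4→2 (486.3 nm), 3→2 (656.5 nm), 5→3 (1282 nm), 4→3 (1876 nm).

4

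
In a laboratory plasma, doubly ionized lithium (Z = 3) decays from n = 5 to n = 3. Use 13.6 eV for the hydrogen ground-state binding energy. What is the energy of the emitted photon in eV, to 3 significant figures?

The Bohr energies scale as Z², so for Z = 3: E_n = −122.4/n² eV.
E_5 = −122.4/25 = −4.896 eV and E_3 = −122.4/9 = −13.60 eV.
The photon energy is |E_5 − E_3| = 8.70 eV.

8.70 eV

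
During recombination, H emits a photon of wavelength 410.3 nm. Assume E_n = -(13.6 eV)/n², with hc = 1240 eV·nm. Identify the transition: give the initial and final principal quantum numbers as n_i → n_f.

n_i = 6, n_f = 2

The photon energy is ΔE = hc/λ = 1240 / 410.3 = 3.022 eV.
With Z = 1, ΔE = 13.60 × (1/n_f² − 1/n_i²), so 1/n_f² − 1/n_i² = 0.2222.
Trying n_f = 2 gives 1/n_i² = 0.02778, i.e. n_i ≈ 6; this pair matches.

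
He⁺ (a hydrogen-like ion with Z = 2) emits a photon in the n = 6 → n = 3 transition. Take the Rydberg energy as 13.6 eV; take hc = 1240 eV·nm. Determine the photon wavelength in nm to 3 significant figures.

274 nm

For Z = 2 the level energies scale as Z², so the effective Rydberg energy is 13.6 × 4 = 54.40 eV.
ΔE = 54.40 × (1/3² − 1/6²) = 54.40 × 0.08333 = 4.533 eV.
λ = hc/ΔE = 1240 / 4.533 = 274 nm.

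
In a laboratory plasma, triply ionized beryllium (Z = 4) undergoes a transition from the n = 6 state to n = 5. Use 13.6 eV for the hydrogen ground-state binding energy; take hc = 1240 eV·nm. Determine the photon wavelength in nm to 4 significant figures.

For Z = 4 the level energies scale as Z², so the effective Rydberg energy is 13.6 × 16 = 217.6 eV.
ΔE = 217.6 × (1/5² − 1/6²) = 217.6 × 0.01222 = 2.660 eV.
λ = hc/ΔE = 1240 / 2.660 = 466.2 nm.

466.2 nm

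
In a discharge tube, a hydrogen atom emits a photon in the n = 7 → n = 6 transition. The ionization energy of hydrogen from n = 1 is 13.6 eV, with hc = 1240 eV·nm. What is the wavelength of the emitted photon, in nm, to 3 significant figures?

12400 nm

ΔE = 13.60 × (1/6² − 1/7²) = 13.60 × 0.007370 = 0.1002 eV.
λ = hc/ΔE = 1240 / 0.1002 = 12400 nm.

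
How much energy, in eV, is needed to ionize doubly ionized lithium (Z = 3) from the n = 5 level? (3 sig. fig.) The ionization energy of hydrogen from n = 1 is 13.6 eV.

E_n = −13.6 Z²/n² = −122.4/n² eV for Z = 3.
E_5 = −122.4/25 = −4.90 eV, so ionization (to E = 0) requires 4.90 eV.

4.90 eV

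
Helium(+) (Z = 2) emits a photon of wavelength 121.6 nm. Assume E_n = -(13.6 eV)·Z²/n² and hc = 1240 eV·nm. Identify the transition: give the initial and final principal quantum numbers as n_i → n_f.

The photon energy is ΔE = hc/λ = 1240 / 121.6 = 10.20 eV.
With Z = 2, ΔE = 54.40 × (1/n_f² − 1/n_i²), so 1/n_f² − 1/n_i² = 0.1875.
Trying n_f = 2 gives 1/n_i² = 0.06255, i.e. n_i ≈ 4; this pair matches.

n_i = 4, n_f = 2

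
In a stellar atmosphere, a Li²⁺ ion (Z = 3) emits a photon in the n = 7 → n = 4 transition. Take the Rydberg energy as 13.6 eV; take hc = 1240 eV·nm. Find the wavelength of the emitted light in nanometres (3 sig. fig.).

241 nm

For Z = 3 the level energies scale as Z², so the effective Rydberg energy is 13.6 × 9 = 122.4 eV.
ΔE = 122.4 × (1/4² − 1/7²) = 122.4 × 0.04209 = 5.152 eV.
λ = hc/ΔE = 1240 / 5.152 = 241 nm.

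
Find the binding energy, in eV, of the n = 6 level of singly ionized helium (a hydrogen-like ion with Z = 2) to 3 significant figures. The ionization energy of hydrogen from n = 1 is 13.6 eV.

E_n = −13.6 Z²/n² = −54.40/n² eV for Z = 2.
E_6 = −54.40/36 = −1.51 eV, so ionization (to E = 0) requires 1.51 eV.

1.51 eV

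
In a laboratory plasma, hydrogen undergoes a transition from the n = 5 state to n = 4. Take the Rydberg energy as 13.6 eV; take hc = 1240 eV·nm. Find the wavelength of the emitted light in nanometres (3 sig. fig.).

ΔE = 13.60 × (1/4² − 1/5²) = 13.60 × 0.02250 = 0.3060 eV.
λ = hc/ΔE = 1240 / 0.3060 = 4050 nm.
This line belongs to the Brackett series.

4050 nm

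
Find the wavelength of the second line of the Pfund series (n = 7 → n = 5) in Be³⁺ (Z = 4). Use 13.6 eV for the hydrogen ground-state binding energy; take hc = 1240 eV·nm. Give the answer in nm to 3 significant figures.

291 nm

The Pfund series terminates on n_f = 5; the second line has n_i = 5+2 = 7.
ΔE = 217.6 × (1/5² − 1/7²) = 4.263 eV.
λ = 1240 / 4.263 = 291 nm.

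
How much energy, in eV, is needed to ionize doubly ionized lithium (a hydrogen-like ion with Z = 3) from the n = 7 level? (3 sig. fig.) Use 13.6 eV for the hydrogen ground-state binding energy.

2.50 eV

E_n = −13.6 Z²/n² = −122.4/n² eV for Z = 3.
E_7 = −122.4/49 = −2.50 eV, so ionization (to E = 0) requires 2.50 eV.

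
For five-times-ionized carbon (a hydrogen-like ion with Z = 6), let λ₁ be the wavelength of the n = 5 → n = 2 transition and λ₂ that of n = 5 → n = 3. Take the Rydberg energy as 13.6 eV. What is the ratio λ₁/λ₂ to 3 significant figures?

λ ∝ 1/ΔE ∝ 1/(1/n_f² − 1/n_i²), and the Z² and hc factors cancel in the ratio.
λ₁/λ₂ = (1/3² − 1/5²)/(1/2² − 1/5²) = 0.07111/0.2100 = 0.339.

0.339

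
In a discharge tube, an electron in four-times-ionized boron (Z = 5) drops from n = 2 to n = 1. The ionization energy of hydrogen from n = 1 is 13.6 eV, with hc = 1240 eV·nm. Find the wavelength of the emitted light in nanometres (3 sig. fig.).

4.86 nm

For Z = 5 the level energies scale as Z², so the effective Rydberg energy is 13.6 × 25 = 340.0 eV.
ΔE = 340.0 × (1/1² − 1/2²) = 340.0 × 0.7500 = 255.0 eV.
λ = hc/ΔE = 1240 / 255.0 = 4.86 nm.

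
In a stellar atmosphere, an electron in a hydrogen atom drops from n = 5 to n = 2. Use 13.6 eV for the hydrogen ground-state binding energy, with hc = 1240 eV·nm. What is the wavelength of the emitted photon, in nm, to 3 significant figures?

ΔE = 13.60 × (1/2² − 1/5²) = 13.60 × 0.2100 = 2.856 eV.
λ = hc/ΔE = 1240 / 2.856 = 434 nm.

434 nm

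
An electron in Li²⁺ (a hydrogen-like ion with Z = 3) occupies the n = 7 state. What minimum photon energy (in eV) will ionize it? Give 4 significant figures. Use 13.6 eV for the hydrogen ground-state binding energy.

2.498 eV

E_n = −13.6 Z²/n² = −122.4/n² eV for Z = 3.
E_7 = −122.4/49 = −2.498 eV, so ionization (to E = 0) requires 2.498 eV.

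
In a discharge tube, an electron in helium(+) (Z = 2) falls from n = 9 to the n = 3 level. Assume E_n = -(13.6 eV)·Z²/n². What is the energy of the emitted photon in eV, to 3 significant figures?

The Bohr energies scale as Z², so for Z = 2: E_n = −54.40/n² eV.
E_9 = −54.40/81 = −0.6716 eV and E_3 = −54.40/9 = −6.044 eV.
The photon energy is |E_9 − E_3| = 5.37 eV.

5.37 eV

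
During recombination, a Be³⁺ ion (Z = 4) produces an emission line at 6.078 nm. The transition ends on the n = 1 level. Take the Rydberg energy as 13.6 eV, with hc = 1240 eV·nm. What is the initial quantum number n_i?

The photon energy is ΔE = hc/λ = 1240 / 6.078 = 204.0 eV.
With Z = 4, ΔE = 217.6 × (1/n_f² − 1/n_i²), so 1/n_f² − 1/n_i² = 0.9376.
With n_f = 1: 1/n_i² = 1/1 − 0.9376 = 0.06243, so n_i ≈ 4.00.

n_i = 4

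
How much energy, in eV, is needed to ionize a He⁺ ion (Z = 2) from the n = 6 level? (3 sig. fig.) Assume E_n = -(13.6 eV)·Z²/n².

1.51 eV

E_n = −13.6 Z²/n² = −54.40/n² eV for Z = 2.
E_6 = −54.40/36 = −1.51 eV, so ionization (to E = 0) requires 1.51 eV.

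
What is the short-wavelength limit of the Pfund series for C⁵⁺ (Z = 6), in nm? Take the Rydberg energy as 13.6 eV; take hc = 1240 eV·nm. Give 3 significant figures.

63.3 nm

The Pfund series has lower level n_f = 5; the series limit corresponds to n_i → ∞.
ΔE_max = 13.6 × 36 / 5² = 19.58 eV.
λ_min = 1240 / 19.58 = 63.3 nm.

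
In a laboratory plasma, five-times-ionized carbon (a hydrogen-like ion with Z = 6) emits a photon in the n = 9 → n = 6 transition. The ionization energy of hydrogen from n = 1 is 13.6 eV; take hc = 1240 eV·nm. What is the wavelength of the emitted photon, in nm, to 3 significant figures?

For Z = 6 the level energies scale as Z², so the effective Rydberg energy is 13.6 × 36 = 489.6 eV.
ΔE = 489.6 × (1/6² − 1/9²) = 489.6 × 0.01543 = 7.556 eV.
λ = hc/ΔE = 1240 / 7.556 = 164 nm.

164 nm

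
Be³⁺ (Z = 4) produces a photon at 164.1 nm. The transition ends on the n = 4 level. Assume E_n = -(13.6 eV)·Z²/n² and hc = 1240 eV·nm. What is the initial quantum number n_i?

n_i = 6

The photon energy is ΔE = hc/λ = 1240 / 164.1 = 7.556 eV.
With Z = 4, ΔE = 217.6 × (1/n_f² − 1/n_i²), so 1/n_f² − 1/n_i² = 0.03473.
With n_f = 4: 1/n_i² = 1/16 − 0.03473 = 0.02777, so n_i ≈ 6.00.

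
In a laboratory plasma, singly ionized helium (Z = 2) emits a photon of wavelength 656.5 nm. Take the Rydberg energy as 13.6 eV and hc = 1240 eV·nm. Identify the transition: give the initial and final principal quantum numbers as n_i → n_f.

The photon energy is ΔE = hc/λ = 1240 / 656.5 = 1.889 eV.
With Z = 2, ΔE = 54.40 × (1/n_f² − 1/n_i²), so 1/n_f² − 1/n_i² = 0.03472.
Trying n_f = 4 gives 1/n_i² = 0.02778, i.e. n_i ≈ 6; this pair matches.

n_i = 6, n_f = 4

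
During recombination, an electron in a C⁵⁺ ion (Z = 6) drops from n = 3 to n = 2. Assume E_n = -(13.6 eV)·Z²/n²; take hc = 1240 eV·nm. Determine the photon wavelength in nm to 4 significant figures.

18.24 nm

For Z = 6 the level energies scale as Z², so the effective Rydberg energy is 13.6 × 36 = 489.6 eV.
ΔE = 489.6 × (1/2² − 1/3²) = 489.6 × 0.1389 = 68.00 eV.
λ = hc/ΔE = 1240 / 68.00 = 18.24 nm.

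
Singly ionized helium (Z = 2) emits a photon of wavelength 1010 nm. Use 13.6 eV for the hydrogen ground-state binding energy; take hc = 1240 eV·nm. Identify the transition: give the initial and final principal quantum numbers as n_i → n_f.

The photon energy is ΔE = hc/λ = 1240 / 1010 = 1.228 eV.
With Z = 2, ΔE = 54.40 × (1/n_f² − 1/n_i²), so 1/n_f² − 1/n_i² = 0.02257.
Trying n_f = 4 gives 1/n_i² = 0.03993, i.e. n_i ≈ 5; this pair matches.

n_i = 5, n_f = 4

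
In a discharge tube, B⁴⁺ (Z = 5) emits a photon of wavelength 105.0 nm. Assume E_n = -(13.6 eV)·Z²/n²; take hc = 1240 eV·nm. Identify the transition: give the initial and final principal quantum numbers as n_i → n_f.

The photon energy is ΔE = hc/λ = 1240 / 105.0 = 11.81 eV.
With Z = 5, ΔE = 340.0 × (1/n_f² − 1/n_i²), so 1/n_f² − 1/n_i² = 0.03473.
Trying n_f = 4 gives 1/n_i² = 0.02777, i.e. n_i ≈ 6; this pair matches.

n_i = 6, n_f = 4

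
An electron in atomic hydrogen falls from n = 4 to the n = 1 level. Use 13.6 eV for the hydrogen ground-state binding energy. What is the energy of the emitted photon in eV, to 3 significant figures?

E_4 = −13.60/16 = −0.8500 eV and E_1 = −13.60/1 = −13.60 eV.
The photon energy is |E_4 − E_1| = 12.8 eV.

12.8 eV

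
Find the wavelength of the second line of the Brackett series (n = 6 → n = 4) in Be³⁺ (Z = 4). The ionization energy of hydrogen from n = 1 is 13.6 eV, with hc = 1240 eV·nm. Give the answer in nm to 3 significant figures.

164 nm

The Brackett series terminates on n_f = 4; the second line has n_i = 4+2 = 6.
ΔE = 217.6 × (1/4² − 1/6²) = 7.556 eV.
λ = 1240 / 7.556 = 164 nm.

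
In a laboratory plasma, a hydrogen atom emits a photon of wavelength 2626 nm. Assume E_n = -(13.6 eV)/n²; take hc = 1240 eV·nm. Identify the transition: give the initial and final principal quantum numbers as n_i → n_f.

The photon energy is ΔE = hc/λ = 1240 / 2626 = 0.4722 eV.
With Z = 1, ΔE = 13.60 × (1/n_f² − 1/n_i²), so 1/n_f² − 1/n_i² = 0.03472.
Trying n_f = 4 gives 1/n_i² = 0.02778, i.e. n_i ≈ 6; this pair matches.

n_i = 6, n_f = 4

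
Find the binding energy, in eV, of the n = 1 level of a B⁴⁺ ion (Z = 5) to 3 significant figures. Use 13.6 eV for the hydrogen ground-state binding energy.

E_n = −13.6 Z²/n² = −340.0/n² eV for Z = 5.
E_1 = −340.0/1 = −340 eV, so ionization (to E = 0) requires 340 eV.

340 eV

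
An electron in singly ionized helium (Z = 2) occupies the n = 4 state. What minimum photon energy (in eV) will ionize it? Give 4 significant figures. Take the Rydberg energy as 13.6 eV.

3.400 eV

E_n = −13.6 Z²/n² = −54.40/n² eV for Z = 2.
E_4 = −54.40/16 = −3.400 eV, so ionization (to E = 0) requires 3.400 eV.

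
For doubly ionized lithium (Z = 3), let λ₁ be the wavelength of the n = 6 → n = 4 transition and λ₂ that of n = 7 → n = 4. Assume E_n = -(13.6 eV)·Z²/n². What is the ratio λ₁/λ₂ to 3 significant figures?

1.21

λ ∝ 1/ΔE ∝ 1/(1/n_f² − 1/n_i²), and the Z² and hc factors cancel in the ratio.
λ₁/λ₂ = (1/4² − 1/7²)/(1/4² − 1/6²) = 0.04209/0.03472 = 1.21.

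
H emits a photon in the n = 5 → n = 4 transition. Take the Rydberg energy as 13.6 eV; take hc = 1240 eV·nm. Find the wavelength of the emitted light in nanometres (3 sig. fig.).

ΔE = 13.60 × (1/4² − 1/5²) = 13.60 × 0.02250 = 0.3060 eV.
λ = hc/ΔE = 1240 / 0.3060 = 4050 nm.
This line belongs to the Brackett series.

4050 nm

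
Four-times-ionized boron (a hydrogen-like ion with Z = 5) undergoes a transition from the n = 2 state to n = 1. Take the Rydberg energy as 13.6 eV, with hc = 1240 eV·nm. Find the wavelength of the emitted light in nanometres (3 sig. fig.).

4.86 nm

For Z = 5 the level energies scale as Z², so the effective Rydberg energy is 13.6 × 25 = 340.0 eV.
ΔE = 340.0 × (1/1² − 1/2²) = 340.0 × 0.7500 = 255.0 eV.
λ = hc/ΔE = 1240 / 255.0 = 4.86 nm.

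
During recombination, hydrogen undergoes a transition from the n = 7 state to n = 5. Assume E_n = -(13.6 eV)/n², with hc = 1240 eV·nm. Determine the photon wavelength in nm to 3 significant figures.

ΔE = 13.60 × (1/5² − 1/7²) = 13.60 × 0.01959 = 0.2664 eV.
λ = hc/ΔE = 1240 / 0.2664 = 4650 nm.

4650 nm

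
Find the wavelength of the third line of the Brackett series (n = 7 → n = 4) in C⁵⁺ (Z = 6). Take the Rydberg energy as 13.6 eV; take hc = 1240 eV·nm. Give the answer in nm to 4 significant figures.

60.17 nm

The Brackett series terminates on n_f = 4; the third line has n_i = 4+3 = 7.
ΔE = 489.6 × (1/4² − 1/7²) = 20.61 eV.
λ = 1240 / 20.61 = 60.17 nm.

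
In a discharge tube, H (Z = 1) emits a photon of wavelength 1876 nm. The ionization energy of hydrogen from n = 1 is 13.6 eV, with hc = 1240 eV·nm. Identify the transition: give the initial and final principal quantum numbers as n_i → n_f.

The photon energy is ΔE = hc/λ = 1240 / 1876 = 0.6610 eV.
With Z = 1, ΔE = 13.60 × (1/n_f² − 1/n_i²), so 1/n_f² − 1/n_i² = 0.04860.
Trying n_f = 3 gives 1/n_i² = 0.06251, i.e. n_i ≈ 4; this pair matches.

n_i = 4, n_f = 3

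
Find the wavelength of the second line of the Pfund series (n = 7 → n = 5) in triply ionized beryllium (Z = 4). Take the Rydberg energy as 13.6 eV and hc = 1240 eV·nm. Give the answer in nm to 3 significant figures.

291 nm

The Pfund series terminates on n_f = 5; the second line has n_i = 5+2 = 7.
ΔE = 217.6 × (1/5² − 1/7²) = 4.263 eV.
λ = 1240 / 4.263 = 291 nm.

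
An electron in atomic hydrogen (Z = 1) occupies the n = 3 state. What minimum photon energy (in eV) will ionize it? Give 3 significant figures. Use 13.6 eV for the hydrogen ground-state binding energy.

E_3 = −13.60/9 = −1.51 eV, so ionization (to E = 0) requires 1.51 eV.

1.51 eV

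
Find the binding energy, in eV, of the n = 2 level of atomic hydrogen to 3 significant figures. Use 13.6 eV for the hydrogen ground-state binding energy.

E_2 = −13.60/4 = −3.40 eV, so ionization (to E = 0) requires 3.40 eV.

3.40 eV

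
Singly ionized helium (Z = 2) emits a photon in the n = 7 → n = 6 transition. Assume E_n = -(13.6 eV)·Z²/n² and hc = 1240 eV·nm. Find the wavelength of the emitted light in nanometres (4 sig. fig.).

3093 nm

For Z = 2 the level energies scale as Z², so the effective Rydberg energy is 13.6 × 4 = 54.40 eV.
ΔE = 54.40 × (1/6² − 1/7²) = 54.40 × 0.007370 = 0.4009 eV.
λ = hc/ΔE = 1240 / 0.4009 = 3093 nm.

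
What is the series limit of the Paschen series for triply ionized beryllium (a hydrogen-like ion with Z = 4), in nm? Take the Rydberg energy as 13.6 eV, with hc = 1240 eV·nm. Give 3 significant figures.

The Paschen series has lower level n_f = 3; the series limit corresponds to n_i → ∞.
ΔE_max = 13.6 × 16 / 3² = 24.18 eV.
λ_min = 1240 / 24.18 = 51.3 nm.

51.3 nm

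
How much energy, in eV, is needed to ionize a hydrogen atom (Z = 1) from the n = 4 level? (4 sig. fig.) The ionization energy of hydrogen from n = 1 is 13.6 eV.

E_4 = −13.60/16 = −0.8500 eV, so ionization (to E = 0) requires 0.8500 eV.

0.8500 eV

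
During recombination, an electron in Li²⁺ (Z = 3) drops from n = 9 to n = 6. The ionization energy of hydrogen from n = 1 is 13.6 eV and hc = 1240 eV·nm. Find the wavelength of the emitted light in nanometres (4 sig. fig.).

For Z = 3 the level energies scale as Z², so the effective Rydberg energy is 13.6 × 9 = 122.4 eV.
ΔE = 122.4 × (1/6² − 1/9²) = 122.4 × 0.01543 = 1.889 eV.
λ = hc/ΔE = 1240 / 1.889 = 656.5 nm.

656.5 nm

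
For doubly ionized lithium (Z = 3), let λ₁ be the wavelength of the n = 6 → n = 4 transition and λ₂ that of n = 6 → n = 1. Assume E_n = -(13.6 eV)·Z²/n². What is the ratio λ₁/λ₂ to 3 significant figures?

28.0

λ ∝ 1/ΔE ∝ 1/(1/n_f² − 1/n_i²), and the Z² and hc factors cancel in the ratio.
λ₁/λ₂ = (1/1² − 1/6²)/(1/4² − 1/6²) = 0.9722/0.03472 = 28.0.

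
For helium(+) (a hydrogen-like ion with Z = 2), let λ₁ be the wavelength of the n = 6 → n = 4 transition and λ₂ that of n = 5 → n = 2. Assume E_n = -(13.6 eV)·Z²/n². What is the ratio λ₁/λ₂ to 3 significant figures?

λ ∝ 1/ΔE ∝ 1/(1/n_f² − 1/n_i²), and the Z² and hc factors cancel in the ratio.
λ₁/λ₂ = (1/2² − 1/5²)/(1/4² − 1/6²) = 0.2100/0.03472 = 6.05.

6.05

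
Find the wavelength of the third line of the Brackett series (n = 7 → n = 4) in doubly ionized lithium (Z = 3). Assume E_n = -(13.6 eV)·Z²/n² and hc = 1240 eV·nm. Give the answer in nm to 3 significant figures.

241 nm

The Brackett series terminates on n_f = 4; the third line has n_i = 4+3 = 7.
ΔE = 122.4 × (1/4² − 1/7²) = 5.152 eV.
λ = 1240 / 5.152 = 241 nm.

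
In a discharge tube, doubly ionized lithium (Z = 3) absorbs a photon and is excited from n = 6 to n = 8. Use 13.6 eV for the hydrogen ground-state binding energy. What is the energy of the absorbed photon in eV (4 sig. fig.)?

The Bohr energies scale as Z², so for Z = 3: E_n = −122.4/n² eV.
E_8 = −122.4/64 = −1.913 eV and E_6 = −122.4/36 = −3.400 eV.
The photon energy is |E_8 − E_6| = 1.488 eV.

1.488 eV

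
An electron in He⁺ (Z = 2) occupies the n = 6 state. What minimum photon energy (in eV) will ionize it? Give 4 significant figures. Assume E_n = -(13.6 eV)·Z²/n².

E_n = −13.6 Z²/n² = −54.40/n² eV for Z = 2.
E_6 = −54.40/36 = −1.511 eV, so ionization (to E = 0) requires 1.511 eV.

1.511 eV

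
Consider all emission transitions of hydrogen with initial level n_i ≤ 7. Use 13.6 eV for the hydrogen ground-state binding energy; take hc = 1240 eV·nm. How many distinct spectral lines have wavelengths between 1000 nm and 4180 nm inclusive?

Enumerate all n_i → n_f pairs with 1 ≤ n_f < n_i ≤ 7 and compute λ = 1240 / [13.6·1·(1/n_f² − 1/n_i²)].
Lines falling in [1000, 4180] nm: 7→3 (1005 nm), 6→3 (1094 nm), 5→3 (1282 nm), 4→3 (1876 nm), 7→4 (2166 nm), 6→4 (2626 nm), 5→4 (4052 nm).

7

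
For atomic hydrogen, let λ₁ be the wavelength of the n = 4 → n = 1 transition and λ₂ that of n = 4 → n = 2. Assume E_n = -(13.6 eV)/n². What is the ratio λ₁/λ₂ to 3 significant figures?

λ ∝ 1/ΔE ∝ 1/(1/n_f² − 1/n_i²), and the Z² and hc factors cancel in the ratio.
λ₁/λ₂ = (1/2² − 1/4²)/(1/1² − 1/4²) = 0.1875/0.9375 = 0.200.

0.200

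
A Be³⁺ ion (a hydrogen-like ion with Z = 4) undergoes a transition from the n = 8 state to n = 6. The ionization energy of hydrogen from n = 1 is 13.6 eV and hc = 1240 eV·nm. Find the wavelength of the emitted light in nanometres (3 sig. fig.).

469 nm

For Z = 4 the level energies scale as Z², so the effective Rydberg energy is 13.6 × 16 = 217.6 eV.
ΔE = 217.6 × (1/6² − 1/8²) = 217.6 × 0.01215 = 2.644 eV.
λ = hc/ΔE = 1240 / 2.644 = 469 nm.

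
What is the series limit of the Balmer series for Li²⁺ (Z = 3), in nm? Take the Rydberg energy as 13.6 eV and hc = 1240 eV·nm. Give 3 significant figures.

The Balmer series has lower level n_f = 2; the series limit corresponds to n_i → ∞.
ΔE_max = 13.6 × 9 / 2² = 30.60 eV.
λ_min = 1240 / 30.60 = 40.5 nm.

40.5 nm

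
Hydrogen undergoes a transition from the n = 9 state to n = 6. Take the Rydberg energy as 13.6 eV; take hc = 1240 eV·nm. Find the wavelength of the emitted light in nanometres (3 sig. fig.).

ΔE = 13.60 × (1/6² − 1/9²) = 13.60 × 0.01543 = 0.2099 eV.
λ = hc/ΔE = 1240 / 0.2099 = 5910 nm.

5910 nm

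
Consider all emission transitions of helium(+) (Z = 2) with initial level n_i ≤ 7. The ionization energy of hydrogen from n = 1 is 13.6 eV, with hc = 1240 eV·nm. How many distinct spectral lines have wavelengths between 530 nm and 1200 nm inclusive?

Enumerate all n_i → n_f pairs with 1 ≤ n_f < n_i ≤ 7 and compute λ = 1240 / [13.6·4·(1/n_f² − 1/n_i²)].
Lines falling in [530, 1200] nm: 7→4 (541.5 nm), 6→4 (656.5 nm), 5→4 (1013 nm), 7→5 (1163 nm).

4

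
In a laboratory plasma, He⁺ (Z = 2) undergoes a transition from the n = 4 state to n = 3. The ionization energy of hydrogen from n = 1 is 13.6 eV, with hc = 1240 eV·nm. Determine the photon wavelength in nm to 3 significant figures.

For Z = 2 the level energies scale as Z², so the effective Rydberg energy is 13.6 × 4 = 54.40 eV.
ΔE = 54.40 × (1/3² − 1/4²) = 54.40 × 0.04861 = 2.644 eV.
λ = hc/ΔE = 1240 / 2.644 = 469 nm.

469 nm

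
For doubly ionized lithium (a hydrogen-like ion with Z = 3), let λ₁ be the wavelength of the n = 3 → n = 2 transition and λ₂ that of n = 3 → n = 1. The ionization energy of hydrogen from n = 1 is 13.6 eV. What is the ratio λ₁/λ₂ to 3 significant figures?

λ ∝ 1/ΔE ∝ 1/(1/n_f² − 1/n_i²), and the Z² and hc factors cancel in the ratio.
λ₁/λ₂ = (1/1² − 1/3²)/(1/2² − 1/3²) = 0.8889/0.1389 = 6.40.

6.40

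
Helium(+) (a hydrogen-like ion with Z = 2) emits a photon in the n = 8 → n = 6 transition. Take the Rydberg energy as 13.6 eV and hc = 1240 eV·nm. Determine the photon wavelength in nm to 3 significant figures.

For Z = 2 the level energies scale as Z², so the effective Rydberg energy is 13.6 × 4 = 54.40 eV.
ΔE = 54.40 × (1/6² − 1/8²) = 54.40 × 0.01215 = 0.6611 eV.
λ = hc/ΔE = 1240 / 0.6611 = 1880 nm.

1880 nm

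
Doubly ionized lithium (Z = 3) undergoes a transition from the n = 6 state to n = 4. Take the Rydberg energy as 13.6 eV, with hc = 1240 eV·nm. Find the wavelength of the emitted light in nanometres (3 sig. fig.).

292 nm

For Z = 3 the level energies scale as Z², so the effective Rydberg energy is 13.6 × 9 = 122.4 eV.
ΔE = 122.4 × (1/4² − 1/6²) = 122.4 × 0.03472 = 4.250 eV.
λ = hc/ΔE = 1240 / 4.250 = 292 nm.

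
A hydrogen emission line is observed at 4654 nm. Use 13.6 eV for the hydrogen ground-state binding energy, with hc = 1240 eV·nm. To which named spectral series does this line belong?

Pfund

ΔE = 1240/4654 = 0.2664 eV.
This matches 13.6 × (1/5² − 1/7²), so n_f = 5: the Pfund series.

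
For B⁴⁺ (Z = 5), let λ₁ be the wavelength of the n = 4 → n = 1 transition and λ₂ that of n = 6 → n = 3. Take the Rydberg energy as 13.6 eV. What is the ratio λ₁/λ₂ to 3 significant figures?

0.0889

λ ∝ 1/ΔE ∝ 1/(1/n_f² − 1/n_i²), and the Z² and hc factors cancel in the ratio.
λ₁/λ₂ = (1/3² − 1/6²)/(1/1² − 1/4²) = 0.08333/0.9375 = 0.0889.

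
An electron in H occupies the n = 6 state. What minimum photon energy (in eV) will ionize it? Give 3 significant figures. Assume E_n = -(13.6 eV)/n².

0.378 eV

E_6 = −13.60/36 = −0.378 eV, so ionization (to E = 0) requires 0.378 eV.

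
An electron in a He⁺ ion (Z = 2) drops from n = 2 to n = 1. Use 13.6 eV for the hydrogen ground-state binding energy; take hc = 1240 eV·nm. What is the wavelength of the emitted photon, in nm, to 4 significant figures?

30.39 nm

For Z = 2 the level energies scale as Z², so the effective Rydberg energy is 13.6 × 4 = 54.40 eV.
ΔE = 54.40 × (1/1² − 1/2²) = 54.40 × 0.7500 = 40.80 eV.
λ = hc/ΔE = 1240 / 40.80 = 30.39 nm.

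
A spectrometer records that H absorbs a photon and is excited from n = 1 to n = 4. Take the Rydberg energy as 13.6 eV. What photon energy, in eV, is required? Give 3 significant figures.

12.8 eV

E_4 = −13.60/16 = −0.8500 eV and E_1 = −13.60/1 = −13.60 eV.
The photon energy is |E_4 − E_1| = 12.8 eV.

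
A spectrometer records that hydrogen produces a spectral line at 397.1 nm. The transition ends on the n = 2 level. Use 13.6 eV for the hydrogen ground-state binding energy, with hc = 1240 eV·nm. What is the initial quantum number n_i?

n_i = 7

The photon energy is ΔE = hc/λ = 1240 / 397.1 = 3.123 eV.
With Z = 1, ΔE = 13.60 × (1/n_f² − 1/n_i²), so 1/n_f² − 1/n_i² = 0.2296.
With n_f = 2: 1/n_i² = 1/4 − 0.2296 = 0.02039, so n_i ≈ 7.00.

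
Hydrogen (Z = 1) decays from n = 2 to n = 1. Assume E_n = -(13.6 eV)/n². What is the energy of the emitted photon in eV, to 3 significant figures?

E_2 = −13.60/4 = −3.400 eV and E_1 = −13.60/1 = −13.60 eV.
The photon energy is |E_2 − E_1| = 10.2 eV.

10.2 eV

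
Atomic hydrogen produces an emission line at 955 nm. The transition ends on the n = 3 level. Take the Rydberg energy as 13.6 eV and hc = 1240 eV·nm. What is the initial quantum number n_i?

The photon energy is ΔE = hc/λ = 1240 / 955 = 1.298 eV.
With Z = 1, ΔE = 13.60 × (1/n_f² − 1/n_i²), so 1/n_f² − 1/n_i² = 0.09547.
With n_f = 3: 1/n_i² = 1/9 − 0.09547 = 0.01564, so n_i ≈ 8.00.

n_i = 8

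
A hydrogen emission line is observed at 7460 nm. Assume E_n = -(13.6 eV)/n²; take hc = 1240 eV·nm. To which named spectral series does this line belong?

Pfund

ΔE = 1240/7460 = 0.1662 eV.
This matches 13.6 × (1/5² − 1/6²), so n_f = 5: the Pfund series.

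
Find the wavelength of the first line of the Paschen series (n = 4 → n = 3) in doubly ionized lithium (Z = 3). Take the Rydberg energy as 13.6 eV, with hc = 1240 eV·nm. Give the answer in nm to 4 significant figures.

The Paschen series terminates on n_f = 3; the first line has n_i = 3+1 = 4.
ΔE = 122.4 × (1/3² − 1/4²) = 5.950 eV.
λ = 1240 / 5.950 = 208.4 nm.

208.4 nm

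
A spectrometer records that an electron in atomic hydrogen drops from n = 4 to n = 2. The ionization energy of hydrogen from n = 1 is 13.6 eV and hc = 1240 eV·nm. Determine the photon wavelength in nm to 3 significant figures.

ΔE = 13.60 × (1/2² − 1/4²) = 13.60 × 0.1875 = 2.550 eV.
λ = hc/ΔE = 1240 / 2.550 = 486 nm.
This line belongs to the Balmer series.

486 nm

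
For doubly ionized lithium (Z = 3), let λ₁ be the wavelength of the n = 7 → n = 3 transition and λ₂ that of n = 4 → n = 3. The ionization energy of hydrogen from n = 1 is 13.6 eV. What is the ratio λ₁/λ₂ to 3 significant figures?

0.536

λ ∝ 1/ΔE ∝ 1/(1/n_f² − 1/n_i²), and the Z² and hc factors cancel in the ratio.
λ₁/λ₂ = (1/3² − 1/4²)/(1/3² − 1/7²) = 0.04861/0.09070 = 0.536.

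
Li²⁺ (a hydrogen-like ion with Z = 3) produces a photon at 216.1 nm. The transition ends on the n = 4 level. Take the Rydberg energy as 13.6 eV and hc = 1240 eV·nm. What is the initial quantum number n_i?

n_i = 8

The photon energy is ΔE = hc/λ = 1240 / 216.1 = 5.738 eV.
With Z = 3, ΔE = 122.4 × (1/n_f² − 1/n_i²), so 1/n_f² − 1/n_i² = 0.04688.
With n_f = 4: 1/n_i² = 1/16 − 0.04688 = 0.01562, so n_i ≈ 8.00.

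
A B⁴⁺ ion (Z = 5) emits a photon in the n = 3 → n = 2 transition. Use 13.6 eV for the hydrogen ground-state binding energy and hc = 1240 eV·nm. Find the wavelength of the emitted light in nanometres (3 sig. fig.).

For Z = 5 the level energies scale as Z², so the effective Rydberg energy is 13.6 × 25 = 340.0 eV.
ΔE = 340.0 × (1/2² − 1/3²) = 340.0 × 0.1389 = 47.22 eV.
λ = hc/ΔE = 1240 / 47.22 = 26.3 nm.

26.3 nm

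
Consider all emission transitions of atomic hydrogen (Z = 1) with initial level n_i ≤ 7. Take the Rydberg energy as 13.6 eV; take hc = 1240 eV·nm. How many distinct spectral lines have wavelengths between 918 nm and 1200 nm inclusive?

2

Enumerate all n_i → n_f pairs with 1 ≤ n_f < n_i ≤ 7 and compute λ = 1240 / [13.6·1·(1/n_f² − 1/n_i²)].
Lines falling in [918, 1200] nm: 7→3 (1005 nm), 6→3 (1094 nm).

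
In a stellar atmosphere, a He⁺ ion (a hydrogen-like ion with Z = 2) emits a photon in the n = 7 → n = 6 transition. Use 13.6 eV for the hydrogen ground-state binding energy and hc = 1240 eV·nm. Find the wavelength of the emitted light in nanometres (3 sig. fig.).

For Z = 2 the level energies scale as Z², so the effective Rydberg energy is 13.6 × 4 = 54.40 eV.
ΔE = 54.40 × (1/6² − 1/7²) = 54.40 × 0.007370 = 0.4009 eV.
λ = hc/ΔE = 1240 / 0.4009 = 3090 nm.

3090 nm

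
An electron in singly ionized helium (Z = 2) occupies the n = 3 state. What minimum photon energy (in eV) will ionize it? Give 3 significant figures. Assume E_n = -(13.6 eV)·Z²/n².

E_n = −13.6 Z²/n² = −54.40/n² eV for Z = 2.
E_3 = −54.40/9 = −6.04 eV, so ionization (to E = 0) requires 6.04 eV.

6.04 eV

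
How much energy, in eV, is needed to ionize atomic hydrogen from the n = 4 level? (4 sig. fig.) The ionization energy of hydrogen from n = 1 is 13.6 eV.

E_4 = −13.60/16 = −0.8500 eV, so ionization (to E = 0) requires 0.8500 eV.

0.8500 eV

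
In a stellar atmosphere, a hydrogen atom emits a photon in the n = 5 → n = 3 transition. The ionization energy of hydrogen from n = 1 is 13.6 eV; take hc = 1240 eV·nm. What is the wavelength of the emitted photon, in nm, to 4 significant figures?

ΔE = 13.60 × (1/3² − 1/5²) = 13.60 × 0.07111 = 0.9671 eV.
λ = hc/ΔE = 1240 / 0.9671 = 1282 nm.

1282 nm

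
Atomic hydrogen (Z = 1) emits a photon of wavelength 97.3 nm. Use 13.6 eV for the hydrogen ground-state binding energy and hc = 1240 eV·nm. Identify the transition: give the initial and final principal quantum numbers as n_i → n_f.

n_i = 4, n_f = 1

The photon energy is ΔE = hc/λ = 1240 / 97.3 = 12.74 eV.
With Z = 1, ΔE = 13.60 × (1/n_f² − 1/n_i²), so 1/n_f² − 1/n_i² = 0.9371.
Trying n_f = 1 gives 1/n_i² = 0.06293, i.e. n_i ≈ 4; this pair matches.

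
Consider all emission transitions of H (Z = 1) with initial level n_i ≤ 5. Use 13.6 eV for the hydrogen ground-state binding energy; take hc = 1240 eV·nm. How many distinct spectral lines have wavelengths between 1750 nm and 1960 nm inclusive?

1

Enumerate all n_i → n_f pairs with 1 ≤ n_f < n_i ≤ 5 and compute λ = 1240 / [13.6·1·(1/n_f² − 1/n_i²)].
Lines falling in [1750, 1960] nm: 4→3 (1876 nm).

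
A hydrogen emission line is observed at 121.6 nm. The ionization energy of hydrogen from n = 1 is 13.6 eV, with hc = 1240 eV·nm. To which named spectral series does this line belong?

Lyman

ΔE = 1240/121.6 = 10.20 eV.
This matches 13.6 × (1/1² − 1/2²), so n_f = 1: the Lyman series.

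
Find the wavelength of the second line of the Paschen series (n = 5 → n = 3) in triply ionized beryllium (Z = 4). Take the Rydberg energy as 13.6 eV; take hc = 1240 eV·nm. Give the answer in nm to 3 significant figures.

80.1 nm

The Paschen series terminates on n_f = 3; the second line has n_i = 3+2 = 5.
ΔE = 217.6 × (1/3² − 1/5²) = 15.47 eV.
λ = 1240 / 15.47 = 80.1 nm.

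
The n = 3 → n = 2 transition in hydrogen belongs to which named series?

Balmer

The series is set by the lower level: n_f = 2 is the Balmer series.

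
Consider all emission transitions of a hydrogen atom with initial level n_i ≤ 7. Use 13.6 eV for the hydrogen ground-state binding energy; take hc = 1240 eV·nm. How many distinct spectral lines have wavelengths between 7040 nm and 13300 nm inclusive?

2

Enumerate all n_i → n_f pairs with 1 ≤ n_f < n_i ≤ 7 and compute λ = 1240 / [13.6·1·(1/n_f² − 1/n_i²)].
Lines falling in [7040, 13300] nm: 6→5 (7460 nm), 7→6 (12370 nm).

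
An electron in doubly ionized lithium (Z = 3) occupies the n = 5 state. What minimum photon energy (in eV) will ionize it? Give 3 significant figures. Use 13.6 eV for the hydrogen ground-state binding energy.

E_n = −13.6 Z²/n² = −122.4/n² eV for Z = 3.
E_5 = −122.4/25 = −4.90 eV, so ionization (to E = 0) requires 4.90 eV.

4.90 eV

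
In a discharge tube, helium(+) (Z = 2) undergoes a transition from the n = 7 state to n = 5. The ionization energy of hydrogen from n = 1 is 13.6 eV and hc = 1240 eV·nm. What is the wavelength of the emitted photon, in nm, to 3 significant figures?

1160 nm

For Z = 2 the level energies scale as Z², so the effective Rydberg energy is 13.6 × 4 = 54.40 eV.
ΔE = 54.40 × (1/5² − 1/7²) = 54.40 × 0.01959 = 1.066 eV.
λ = hc/ΔE = 1240 / 1.066 = 1160 nm.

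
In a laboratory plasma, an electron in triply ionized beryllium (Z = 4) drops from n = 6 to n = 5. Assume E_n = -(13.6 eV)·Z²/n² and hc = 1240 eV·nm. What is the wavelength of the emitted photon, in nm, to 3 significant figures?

466 nm

For Z = 4 the level energies scale as Z², so the effective Rydberg energy is 13.6 × 16 = 217.6 eV.
ΔE = 217.6 × (1/5² − 1/6²) = 217.6 × 0.01222 = 2.660 eV.
λ = hc/ΔE = 1240 / 2.660 = 466 nm.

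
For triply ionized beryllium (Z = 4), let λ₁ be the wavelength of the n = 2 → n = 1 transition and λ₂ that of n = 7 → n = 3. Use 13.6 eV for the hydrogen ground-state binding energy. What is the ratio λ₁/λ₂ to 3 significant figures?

0.121

λ ∝ 1/ΔE ∝ 1/(1/n_f² − 1/n_i²), and the Z² and hc factors cancel in the ratio.
λ₁/λ₂ = (1/3² − 1/7²)/(1/1² − 1/2²) = 0.09070/0.7500 = 0.121.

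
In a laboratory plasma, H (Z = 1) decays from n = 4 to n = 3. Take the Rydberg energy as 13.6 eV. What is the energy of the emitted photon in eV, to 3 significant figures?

0.661 eV

E_4 = −13.60/16 = −0.8500 eV and E_3 = −13.60/9 = −1.511 eV.
The photon energy is |E_4 − E_3| = 0.661 eV.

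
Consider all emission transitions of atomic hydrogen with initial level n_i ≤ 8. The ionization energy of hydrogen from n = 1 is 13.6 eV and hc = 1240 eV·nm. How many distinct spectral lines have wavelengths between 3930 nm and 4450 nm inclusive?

1

Enumerate all n_i → n_f pairs with 1 ≤ n_f < n_i ≤ 8 and compute λ = 1240 / [13.6·1·(1/n_f² − 1/n_i²)].
Lines falling in [3930, 4450] nm: 5→4 (4052 nm).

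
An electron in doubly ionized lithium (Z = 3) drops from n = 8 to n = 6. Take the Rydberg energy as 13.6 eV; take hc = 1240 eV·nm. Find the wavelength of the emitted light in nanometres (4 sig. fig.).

For Z = 3 the level energies scale as Z², so the effective Rydberg energy is 13.6 × 9 = 122.4 eV.
ΔE = 122.4 × (1/6² − 1/8²) = 122.4 × 0.01215 = 1.488 eV.
λ = hc/ΔE = 1240 / 1.488 = 833.6 nm.

833.6 nm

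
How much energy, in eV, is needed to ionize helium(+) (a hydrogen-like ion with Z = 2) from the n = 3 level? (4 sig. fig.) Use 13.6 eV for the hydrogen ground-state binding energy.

E_n = −13.6 Z²/n² = −54.40/n² eV for Z = 2.
E_3 = −54.40/9 = −6.044 eV, so ionization (to E = 0) requires 6.044 eV.

6.044 eV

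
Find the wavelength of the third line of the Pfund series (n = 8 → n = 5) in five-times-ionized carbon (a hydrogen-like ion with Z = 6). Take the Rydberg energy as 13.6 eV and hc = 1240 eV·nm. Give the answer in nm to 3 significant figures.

The Pfund series terminates on n_f = 5; the third line has n_i = 5+3 = 8.
ΔE = 489.6 × (1/5² − 1/8²) = 11.93 eV.
λ = 1240 / 11.93 = 104 nm.

104 nm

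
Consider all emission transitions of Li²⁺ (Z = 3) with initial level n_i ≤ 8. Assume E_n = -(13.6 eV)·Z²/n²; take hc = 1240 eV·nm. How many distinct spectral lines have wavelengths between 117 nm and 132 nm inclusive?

1

Enumerate all n_i → n_f pairs with 1 ≤ n_f < n_i ≤ 8 and compute λ = 1240 / [13.6·9·(1/n_f² − 1/n_i²)].
Lines falling in [117, 132] nm: 6→3 (121.6 nm).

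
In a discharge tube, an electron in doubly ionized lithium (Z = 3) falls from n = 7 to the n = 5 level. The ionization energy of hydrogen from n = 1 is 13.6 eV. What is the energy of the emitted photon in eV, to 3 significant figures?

The Bohr energies scale as Z², so for Z = 3: E_n = −122.4/n² eV.
E_7 = −122.4/49 = −2.498 eV and E_5 = −122.4/25 = −4.896 eV.
The photon energy is |E_7 − E_5| = 2.40 eV.

2.40 eV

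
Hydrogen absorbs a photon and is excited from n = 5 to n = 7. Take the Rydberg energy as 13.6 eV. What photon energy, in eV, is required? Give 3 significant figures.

0.266 eV

E_7 = −13.60/49 = −0.2776 eV and E_5 = −13.60/25 = −0.5440 eV.
The photon energy is |E_7 − E_5| = 0.266 eV.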